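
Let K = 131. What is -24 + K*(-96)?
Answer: -12600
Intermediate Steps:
-24 + K*(-96) = -24 + 131*(-96) = -24 - 12576 = -12600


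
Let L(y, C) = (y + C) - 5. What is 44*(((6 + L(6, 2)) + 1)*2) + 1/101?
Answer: 88881/101 ≈ 880.01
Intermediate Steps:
L(y, C) = -5 + C + y (L(y, C) = (C + y) - 5 = -5 + C + y)
44*(((6 + L(6, 2)) + 1)*2) + 1/101 = 44*(((6 + (-5 + 2 + 6)) + 1)*2) + 1/101 = 44*(((6 + 3) + 1)*2) + 1/101 = 44*((9 + 1)*2) + 1/101 = 44*(10*2) + 1/101 = 44*20 + 1/101 = 880 + 1/101 = 88881/101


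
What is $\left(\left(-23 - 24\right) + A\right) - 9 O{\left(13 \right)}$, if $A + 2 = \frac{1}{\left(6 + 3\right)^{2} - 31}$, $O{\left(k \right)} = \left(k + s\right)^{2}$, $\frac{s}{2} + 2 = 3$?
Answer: $- \frac{103699}{50} \approx -2074.0$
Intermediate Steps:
$s = 2$ ($s = -4 + 2 \cdot 3 = -4 + 6 = 2$)
$O{\left(k \right)} = \left(2 + k\right)^{2}$ ($O{\left(k \right)} = \left(k + 2\right)^{2} = \left(2 + k\right)^{2}$)
$A = - \frac{99}{50}$ ($A = -2 + \frac{1}{\left(6 + 3\right)^{2} - 31} = -2 + \frac{1}{9^{2} - 31} = -2 + \frac{1}{81 - 31} = -2 + \frac{1}{50} = - \frac{99}{50} \approx -1.98$)
$\left(\left(-23 - 24\right) + A\right) - 9 O{\left(13 \right)} = \left(\left(-23 - 24\right) - \frac{99}{50}\right) - 9 \left(2 + 13\right)^{2} = \left(-47 - \frac{99}{50}\right) - 9 \cdot 15^{2} = - \frac{2449}{50} - 2025 = - \frac{103699}{50}$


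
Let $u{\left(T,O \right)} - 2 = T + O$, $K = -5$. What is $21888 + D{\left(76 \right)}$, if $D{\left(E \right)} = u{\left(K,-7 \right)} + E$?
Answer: $21954$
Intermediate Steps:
$u{\left(T,O \right)} = 2 + O + T$ ($u{\left(T,O \right)} = 2 + \left(T + O\right) = 2 + \left(O + T\right) = 2 + O + T$)
$D{\left(E \right)} = -10 + E$ ($D{\left(E \right)} = \left(2 - 7 - 5\right) + E = -10 + E$)
$21888 + D{\left(76 \right)} = 21888 + \left(-10 + 76\right) = 21888 + 66 = 21954$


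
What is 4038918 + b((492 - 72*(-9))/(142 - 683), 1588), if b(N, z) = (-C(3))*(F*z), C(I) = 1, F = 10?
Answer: 4023038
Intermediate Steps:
b(N, z) = -10*z (b(N, z) = (-1*1)*(10*z) = -10*z)
4038918 + b((492 - 72*(-9))/(142 - 683), 1588) = 4038918 - 10*1588 = 4038918 - 15880 = 4023038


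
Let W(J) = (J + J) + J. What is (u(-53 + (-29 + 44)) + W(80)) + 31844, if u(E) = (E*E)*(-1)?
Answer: 30640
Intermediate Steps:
W(J) = 3*J (W(J) = 2*J + J = 3*J)
u(E) = -E² (u(E) = E²*(-1) = -E²)
(u(-53 + (-29 + 44)) + W(80)) + 31844 = (-(-53 + (-29 + 44))² + 3*80) + 31844 = (-(-53 + 15)² + 240) + 31844 = (-1*(-38)² + 240) + 31844 = (-1*1444 + 240) + 31844 = (-1444 + 240) + 31844 = -1204 + 31844 = 30640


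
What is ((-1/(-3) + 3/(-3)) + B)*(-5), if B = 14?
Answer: -200/3 ≈ -66.667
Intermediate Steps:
((-1/(-3) + 3/(-3)) + B)*(-5) = ((-1/(-3) + 3/(-3)) + 14)*(-5) = ((-1*(-1/3) + 3*(-1/3)) + 14)*(-5) = ((1/3 - 1) + 14)*(-5) = (-2/3 + 14)*(-5) = (40/3)*(-5) = -200/3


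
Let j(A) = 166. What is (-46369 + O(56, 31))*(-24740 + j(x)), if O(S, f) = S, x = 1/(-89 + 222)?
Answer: 1138095662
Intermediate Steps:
x = 1/133 ≈ 0.0075188
(-46369 + O(56, 31))*(-24740 + j(x)) = (-46369 + 56)*(-24740 + 166) = -46313*(-24574) = 1138095662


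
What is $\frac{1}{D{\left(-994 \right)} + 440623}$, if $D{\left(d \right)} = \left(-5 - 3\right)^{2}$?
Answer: $\frac{1}{440687} \approx 2.2692 \cdot 10^{-6}$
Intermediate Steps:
$D{\left(d \right)} = 64$ ($D{\left(d \right)} = \left(-8\right)^{2} = 64$)
$\frac{1}{D{\left(-994 \right)} + 440623} = \frac{1}{64 + 440623} = \frac{1}{440687}$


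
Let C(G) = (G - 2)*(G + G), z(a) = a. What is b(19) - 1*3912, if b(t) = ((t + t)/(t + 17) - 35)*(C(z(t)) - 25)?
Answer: -49983/2 ≈ -24992.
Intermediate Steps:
C(G) = 2*G*(-2 + G) (C(G) = (-2 + G)*(2*G) = 2*G*(-2 + G))
b(t) = (-35 + 2*t/(17 + t))*(-25 + 2*t*(-2 + t)) (b(t) = ((t + t)/(t + 17) - 35)*(2*t*(-2 + t) - 25) = ((2*t)/(17 + t) - 35)*(-25 + 2*t*(-2 + t)) = (2*t/(17 + t) - 35)*(-25 + 2*t*(-2 + t)) = (-35 + 2*t/(17 + t))*(-25 + 2*t*(-2 + t)))
b(19) - 1*3912 = (14875 - 1058*19² - 66*19³ + 3205*19)/(17 + 19) - 1*3912 = (14875 - 1058*361 - 66*6859 + 60895)/36 - 3912 = (14875 - 381938 - 452694 + 60895)/36 - 3912 = (1/36)*(-758862) - 3912 = -42159/2 - 3912 = -49983/2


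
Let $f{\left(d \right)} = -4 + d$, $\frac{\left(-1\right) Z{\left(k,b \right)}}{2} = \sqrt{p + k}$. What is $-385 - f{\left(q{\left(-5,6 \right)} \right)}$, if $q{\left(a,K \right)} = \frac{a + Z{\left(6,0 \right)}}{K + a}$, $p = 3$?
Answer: $-370$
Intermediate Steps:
$Z{\left(k,b \right)} = - 2 \sqrt{3 + k}$
$q{\left(a,K \right)} = \frac{-6 + a}{K + a}$ ($q{\left(a,K \right)} = \frac{a - 2 \sqrt{3 + 6}}{K + a} = \frac{a - 2 \sqrt{9}}{K + a} = \frac{a - 6}{K + a} = \frac{-6 + a}{K + a}$)
$-385 - f{\left(q{\left(-5,6 \right)} \right)} = -385 - \left(-4 + \frac{-6 - 5}{6 - 5}\right) = -385 - \left(-4 + 1^{-1} \left(-11\right)\right) = -385 - \left(-4 + 1 \left(-11\right)\right) = -385 - \left(-4 - 11\right) = -385 - -15 = -385 + 15 = -370$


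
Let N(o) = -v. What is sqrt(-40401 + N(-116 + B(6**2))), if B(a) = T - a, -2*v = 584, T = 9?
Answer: I*sqrt(40109) ≈ 200.27*I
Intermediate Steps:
v = -292 (v = -1/2*584 = -292)
B(a) = 9 - a
N(o) = 292 (N(o) = -1*(-292) = 292)
sqrt(-40401 + N(-116 + B(6**2))) = sqrt(-40401 + 292) = sqrt(-40109) = I*sqrt(40109)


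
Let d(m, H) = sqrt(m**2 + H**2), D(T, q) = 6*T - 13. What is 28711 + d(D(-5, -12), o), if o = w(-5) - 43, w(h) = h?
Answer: 28711 + sqrt(4153) ≈ 28775.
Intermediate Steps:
D(T, q) = -13 + 6*T
o = -48 (o = -5 - 43 = -48)
d(m, H) = sqrt(H**2 + m**2)
28711 + d(D(-5, -12), o) = 28711 + sqrt((-48)**2 + (-13 + 6*(-5))**2) = 28711 + sqrt(2304 + (-13 - 30)**2) = 28711 + sqrt(2304 + (-43)**2) = 28711 + sqrt(2304 + 1849) = 28711 + sqrt(4153)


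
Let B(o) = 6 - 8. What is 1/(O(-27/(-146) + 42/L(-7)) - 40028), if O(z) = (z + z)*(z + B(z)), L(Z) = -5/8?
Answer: -266450/8200771699 ≈ -3.2491e-5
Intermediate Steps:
B(o) = -2
L(Z) = -5/8 (L(Z) = -5*⅛ = -5/8)
O(z) = 2*z*(-2 + z) (O(z) = (z + z)*(z - 2) = (2*z)*(-2 + z) = 2*z*(-2 + z))
1/(O(-27/(-146) + 42/L(-7)) - 40028) = 1/(2*(-27/(-146) + 42/(-5/8))*(-2 + (-27/(-146) + 42/(-5/8))) - 40028) = 1/(2*(-27*(-1/146) + 42*(-8/5))*(-2 + (-27*(-1/146) + 42*(-8/5))) - 40028) = 1/(2*(27/146 - 336/5)*(-2 + (27/146 - 336/5)) - 40028) = 1/(2*(-48921/730)*(-2 - 48921/730) - 40028) = 1/(2*(-48921/730)*(-50381/730) - 40028) = 1/(2464688901/266450 - 40028) = 1/(-8200771699/266450) = -266450/8200771699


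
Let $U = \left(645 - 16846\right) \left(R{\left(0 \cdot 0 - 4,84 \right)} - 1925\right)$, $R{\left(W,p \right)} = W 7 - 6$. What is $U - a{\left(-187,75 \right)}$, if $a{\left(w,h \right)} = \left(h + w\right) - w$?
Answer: $31737684$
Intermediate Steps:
$R{\left(W,p \right)} = -6 + 7 W$ ($R{\left(W,p \right)} = 7 W - 6 = -6 + 7 W$)
$a{\left(w,h \right)} = h$
$U = 31737759$ ($U = \left(645 - 16846\right) \left(\left(-6 + 7 \left(0 \cdot 0 - 4\right)\right) - 1925\right) = - 16201 \left(\left(-6 + 7 \left(0 - 4\right)\right) - 1925\right) = - 16201 \left(\left(-6 + 7 \left(-4\right)\right) - 1925\right) = - 16201 \left(\left(-6 - 28\right) - 1925\right) = - 16201 \left(-34 - 1925\right) = \left(-16201\right) \left(-1959\right) = 31737759$)
$U - a{\left(-187,75 \right)} = 31737759 - 75 = 31737684$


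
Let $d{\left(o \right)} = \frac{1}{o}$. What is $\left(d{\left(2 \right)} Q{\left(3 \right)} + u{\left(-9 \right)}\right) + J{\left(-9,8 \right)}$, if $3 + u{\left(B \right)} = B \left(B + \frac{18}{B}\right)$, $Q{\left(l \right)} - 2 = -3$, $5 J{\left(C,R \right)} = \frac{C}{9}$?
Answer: $\frac{953}{10} \approx 95.3$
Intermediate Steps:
$J{\left(C,R \right)} = \frac{C}{45}$ ($J{\left(C,R \right)} = \frac{C \frac{1}{9}}{5} = \frac{\frac{1}{9} C}{5} = \frac{C}{45}$)
$Q{\left(l \right)} = -1$ ($Q{\left(l \right)} = 2 - 3 = -1$)
$u{\left(B \right)} = -3 + B \left(B + \frac{18}{B}\right)$
$\left(d{\left(2 \right)} Q{\left(3 \right)} + u{\left(-9 \right)}\right) + J{\left(-9,8 \right)} = \left(\frac{1}{2} \left(-1\right) + \left(15 + \left(-9\right)^{2}\right)\right) + \frac{1}{45} \left(-9\right) = \left(\frac{1}{2} \left(-1\right) + \left(15 + 81\right)\right) - \frac{1}{5} = \left(- \frac{1}{2} + 96\right) - \frac{1}{5} = \frac{191}{2} - \frac{1}{5} = \frac{953}{10}$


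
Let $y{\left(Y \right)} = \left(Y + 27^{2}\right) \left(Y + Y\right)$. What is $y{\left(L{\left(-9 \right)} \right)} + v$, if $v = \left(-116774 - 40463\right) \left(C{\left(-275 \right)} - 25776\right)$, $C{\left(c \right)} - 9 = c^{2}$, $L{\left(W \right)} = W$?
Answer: $-7839535306$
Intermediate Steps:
$C{\left(c \right)} = 9 + c^{2}$
$y{\left(Y \right)} = 2 Y \left(729 + Y\right)$ ($y{\left(Y \right)} = \left(Y + 729\right) 2 Y = \left(729 + Y\right) 2 Y = 2 Y \left(729 + Y\right)$)
$v = -7839522346$ ($v = \left(-116774 - 40463\right) \left(\left(9 + \left(-275\right)^{2}\right) - 25776\right) = - 157237 \left(\left(9 + 75625\right) - 25776\right) = - 157237 \left(75634 - 25776\right) = \left(-157237\right) 49858 = -7839522346$)
$y{\left(L{\left(-9 \right)} \right)} + v = 2 \left(-9\right) \left(729 - 9\right) - 7839522346 = 2 \left(-9\right) 720 - 7839522346 = -12960 - 7839522346 = -7839535306$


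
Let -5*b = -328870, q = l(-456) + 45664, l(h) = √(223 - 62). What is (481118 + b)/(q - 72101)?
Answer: -3614545951/174728702 - 136723*√161/174728702 ≈ -20.697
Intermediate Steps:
l(h) = √161
q = 45664 + √161 (q = √161 + 45664 = 45664 + √161 ≈ 45677.)
b = 65774 (b = -⅕*(-328870) = 65774)
(481118 + b)/(q - 72101) = (481118 + 65774)/((45664 + √161) - 72101) = 546892/(-26437 + √161)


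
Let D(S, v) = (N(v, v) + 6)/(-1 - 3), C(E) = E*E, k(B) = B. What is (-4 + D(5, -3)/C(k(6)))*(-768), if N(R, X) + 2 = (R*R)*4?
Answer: 9856/3 ≈ 3285.3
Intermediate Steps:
N(R, X) = -2 + 4*R**2 (N(R, X) = -2 + (R*R)*4 = -2 + R**2*4 = -2 + 4*R**2)
C(E) = E**2
D(S, v) = -1 - v**2 (D(S, v) = ((-2 + 4*v**2) + 6)/(-1 - 3) = (4 + 4*v**2)/(-4) = (4 + 4*v**2)*(-1/4) = -1 - v**2)
(-4 + D(5, -3)/C(k(6)))*(-768) = (-4 + (-1 - 1*(-3)**2)/(6**2))*(-768) = (-4 + (-1 - 1*9)/36)*(-768) = (-4 + (-1 - 9)*(1/36))*(-768) = (-4 - 10*1/36)*(-768) = (-4 - 5/18)*(-768) = -77/18*(-768) = 9856/3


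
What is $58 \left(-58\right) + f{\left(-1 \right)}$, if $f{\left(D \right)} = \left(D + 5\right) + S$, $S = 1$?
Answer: $-3359$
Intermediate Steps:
$f{\left(D \right)} = 6 + D$ ($f{\left(D \right)} = \left(D + 5\right) + 1 = \left(5 + D\right) + 1 = 6 + D$)
$58 \left(-58\right) + f{\left(-1 \right)} = 58 \left(-58\right) + \left(6 - 1\right) = -3364 + 5 = -3359$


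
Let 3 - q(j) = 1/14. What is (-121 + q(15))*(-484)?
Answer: 400026/7 ≈ 57147.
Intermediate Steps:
q(j) = 41/14 (q(j) = 3 - 1/14 = 41/14)
(-121 + q(15))*(-484) = (-121 + 41/14)*(-484) = -1653/14*(-484) = 400026/7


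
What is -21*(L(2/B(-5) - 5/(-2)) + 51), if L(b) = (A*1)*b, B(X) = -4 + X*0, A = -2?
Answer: -987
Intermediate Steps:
B(X) = -4 (B(X) = -4 + 0 = -4)
L(b) = -2*b (L(b) = (-2*1)*b = -2*b)
-21*(L(2/B(-5) - 5/(-2)) + 51) = -21*(-2*(2/(-4) - 5/(-2)) + 51) = -21*(-2*(2*(-¼) - 5*(-½)) + 51) = -21*(-2*(-½ + 5/2) + 51) = -21*(-2*2 + 51) = -21*(-4 + 51) = -21*47 = -987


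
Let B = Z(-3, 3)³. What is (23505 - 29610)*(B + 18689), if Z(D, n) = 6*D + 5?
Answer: -100683660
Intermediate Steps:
Z(D, n) = 5 + 6*D
B = -2197 (B = (5 + 6*(-3))³ = (5 - 18)³ = (-13)³ = -2197)
(23505 - 29610)*(B + 18689) = (23505 - 29610)*(-2197 + 18689) = -6105*16492 = -100683660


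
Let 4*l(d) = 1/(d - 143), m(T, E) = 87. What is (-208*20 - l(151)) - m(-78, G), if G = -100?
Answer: -135905/32 ≈ -4247.0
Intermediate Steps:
l(d) = 1/(4*(-143 + d)) (l(d) = 1/(4*(d - 143)) = 1/(4*(-143 + d)))
(-208*20 - l(151)) - m(-78, G) = (-208*20 - 1/(4*(-143 + 151))) - 1*87 = (-4160 - 1/(4*8)) - 87 = (-4160 - 1*1/32) - 87 = (-4160 - 1/32) - 87 = -133121/32 - 87 = -135905/32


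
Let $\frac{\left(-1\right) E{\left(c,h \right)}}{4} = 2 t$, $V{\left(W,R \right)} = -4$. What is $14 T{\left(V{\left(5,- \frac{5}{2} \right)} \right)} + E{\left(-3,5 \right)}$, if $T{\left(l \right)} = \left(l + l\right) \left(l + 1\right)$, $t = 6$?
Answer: $288$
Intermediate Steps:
$E{\left(c,h \right)} = -48$ ($E{\left(c,h \right)} = - 4 \cdot 2 \cdot 6 = \left(-4\right) 12 = -48$)
$T{\left(l \right)} = 2 l \left(1 + l\right)$
$14 T{\left(V{\left(5,- \frac{5}{2} \right)} \right)} + E{\left(-3,5 \right)} = 14 \cdot 2 \left(-4\right) \left(1 - 4\right) - 48 = 14 \cdot 2 \left(-4\right) \left(-3\right) - 48 = 14 \cdot 24 - 48 = 336 - 48 = 288$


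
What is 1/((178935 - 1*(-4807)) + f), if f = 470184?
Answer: 1/653926 ≈ 1.5292e-6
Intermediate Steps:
1/((178935 - 1*(-4807)) + f) = 1/((178935 - 1*(-4807)) + 470184) = 1/((178935 + 4807) + 470184) = 1/(183742 + 470184) = 1/653926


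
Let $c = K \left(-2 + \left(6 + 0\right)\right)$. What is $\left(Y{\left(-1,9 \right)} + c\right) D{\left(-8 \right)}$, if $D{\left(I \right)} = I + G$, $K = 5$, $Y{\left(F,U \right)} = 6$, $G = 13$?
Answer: $130$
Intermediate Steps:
$D{\left(I \right)} = 13 + I$ ($D{\left(I \right)} = I + 13 = 13 + I$)
$c = 20$ ($c = 5 \left(-2 + \left(6 + 0\right)\right) = 5 \left(-2 + 6\right) = 5 \cdot 4 = 20$)
$\left(Y{\left(-1,9 \right)} + c\right) D{\left(-8 \right)} = \left(6 + 20\right) \left(13 - 8\right) = 26 \cdot 5 = 130$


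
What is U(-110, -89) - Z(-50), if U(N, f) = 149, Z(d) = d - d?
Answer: 149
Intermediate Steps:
Z(d) = 0
U(-110, -89) - Z(-50) = 149 - 1*0 = 149 + 0 = 149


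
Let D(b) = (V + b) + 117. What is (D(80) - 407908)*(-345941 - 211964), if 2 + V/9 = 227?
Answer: 226334247830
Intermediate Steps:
V = 2025 (V = -18 + 9*227 = -18 + 2043 = 2025)
D(b) = 2142 + b (D(b) = (2025 + b) + 117 = 2142 + b)
(D(80) - 407908)*(-345941 - 211964) = ((2142 + 80) - 407908)*(-345941 - 211964) = (2222 - 407908)*(-557905) = -405686*(-557905) = 226334247830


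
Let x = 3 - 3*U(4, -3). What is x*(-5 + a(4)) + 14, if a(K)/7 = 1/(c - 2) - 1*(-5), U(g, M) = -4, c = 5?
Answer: 499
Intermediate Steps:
a(K) = 112/3 (a(K) = 7*(1/(5 - 2) - 1*(-5)) = 7*(1/3 + 5) = 7*(⅓ + 5) = 7*(16/3) = 112/3)
x = 15 (x = 3 - 3*(-4) = 3 + 12 = 15)
x*(-5 + a(4)) + 14 = 15*(-5 + 112/3) + 14 = 15*(97/3) + 14 = 485 + 14 = 499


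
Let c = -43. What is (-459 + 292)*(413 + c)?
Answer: -61790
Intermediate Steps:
(-459 + 292)*(413 + c) = (-459 + 292)*(413 - 43) = -167*370 = -61790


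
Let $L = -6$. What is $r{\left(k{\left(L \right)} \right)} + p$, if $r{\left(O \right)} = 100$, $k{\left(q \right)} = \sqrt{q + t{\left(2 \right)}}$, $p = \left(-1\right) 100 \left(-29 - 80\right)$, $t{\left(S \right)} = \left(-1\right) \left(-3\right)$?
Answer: $11000$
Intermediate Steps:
$t{\left(S \right)} = 3$
$p = 10900$ ($p = \left(-100\right) \left(-109\right) = 10900$)
$k{\left(q \right)} = \sqrt{3 + q}$ ($k{\left(q \right)} = \sqrt{q + 3} = \sqrt{3 + q}$)
$r{\left(k{\left(L \right)} \right)} + p = 100 + 10900 = 11000$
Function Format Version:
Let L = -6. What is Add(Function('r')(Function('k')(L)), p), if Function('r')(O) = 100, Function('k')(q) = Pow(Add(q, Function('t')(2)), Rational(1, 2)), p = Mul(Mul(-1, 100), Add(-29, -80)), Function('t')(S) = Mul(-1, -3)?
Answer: 11000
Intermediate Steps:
Function('t')(S) = 3
p = 10900 (p = Mul(-100, -109) = 10900)
Function('k')(q) = Pow(Add(3, q), Rational(1, 2)) (Function('k')(q) = Pow(Add(q, 3), Rational(1, 2)) = Pow(Add(3, q), Rational(1, 2)))
Add(Function('r')(Function('k')(L)), p) = Add(100, 10900) = 11000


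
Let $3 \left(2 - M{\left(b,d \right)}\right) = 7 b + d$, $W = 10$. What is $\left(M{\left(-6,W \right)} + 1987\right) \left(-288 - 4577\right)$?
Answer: $- \frac{29185135}{3} \approx -9.7284 \cdot 10^{6}$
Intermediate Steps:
$M{\left(b,d \right)} = 2 - \frac{7 b}{3} - \frac{d}{3}$ ($M{\left(b,d \right)} = 2 - \frac{7 b + d}{3} = 2 - \frac{d + 7 b}{3} = 2 - \left(\frac{d}{3} + \frac{7 b}{3}\right) = 2 - \frac{7 b}{3} - \frac{d}{3}$)
$\left(M{\left(-6,W \right)} + 1987\right) \left(-288 - 4577\right) = \left(\left(2 - -14 - \frac{10}{3}\right) + 1987\right) \left(-288 - 4577\right) = \left(\left(2 + 14 - \frac{10}{3}\right) + 1987\right) \left(-4865\right) = \left(\frac{38}{3} + 1987\right) \left(-4865\right) = \frac{5999}{3} \left(-4865\right) = - \frac{29185135}{3}$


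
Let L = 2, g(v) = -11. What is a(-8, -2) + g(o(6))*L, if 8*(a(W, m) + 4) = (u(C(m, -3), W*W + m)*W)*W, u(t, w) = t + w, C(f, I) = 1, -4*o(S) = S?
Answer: 478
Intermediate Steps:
o(S) = -S/4
a(W, m) = -4 + W²*(1 + m + W²)/8 (a(W, m) = -4 + (((1 + (W*W + m))*W)*W)/8 = -4 + (((1 + (W² + m))*W)*W)/8 = -4 + (((1 + (m + W²))*W)*W)/8 = -4 + (((1 + m + W²)*W)*W)/8 = -4 + ((W*(1 + m + W²))*W)/8 = -4 + (W²*(1 + m + W²))/8 = -4 + W²*(1 + m + W²)/8)
a(-8, -2) + g(o(6))*L = (-4 + (⅛)*(-8)²*(1 - 2 + (-8)²)) - 11*2 = (-4 + (⅛)*64*(1 - 2 + 64)) - 22 = (-4 + (⅛)*64*63) - 22 = (-4 + 504) - 22 = 500 - 22 = 478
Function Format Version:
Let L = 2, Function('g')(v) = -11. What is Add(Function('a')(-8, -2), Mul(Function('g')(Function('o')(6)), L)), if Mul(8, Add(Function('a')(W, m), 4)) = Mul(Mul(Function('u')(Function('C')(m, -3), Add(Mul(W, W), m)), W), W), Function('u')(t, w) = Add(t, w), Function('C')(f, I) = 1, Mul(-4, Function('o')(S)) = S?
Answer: 478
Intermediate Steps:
Function('o')(S) = Mul(Rational(-1, 4), S)
Function('a')(W, m) = Add(-4, Mul(Rational(1, 8), Pow(W, 2), Add(1, m, Pow(W, 2)))) (Function('a')(W, m) = Add(-4, Mul(Rational(1, 8), Mul(Mul(Add(1, Add(Mul(W, W), m)), W), W))) = Add(-4, Mul(Rational(1, 8), Mul(Mul(Add(1, Add(Pow(W, 2), m)), W), W))) = Add(-4, Mul(Rational(1, 8), Mul(Mul(Add(1, Add(m, Pow(W, 2))), W), W))) = Add(-4, Mul(Rational(1, 8), Mul(Mul(Add(1, m, Pow(W, 2)), W), W))) = Add(-4, Mul(Rational(1, 8), Mul(Mul(W, Add(1, m, Pow(W, 2))), W))) = Add(-4, Mul(Rational(1, 8), Mul(Pow(W, 2), Add(1, m, Pow(W, 2))))) = Add(-4, Mul(Rational(1, 8), Pow(W, 2), Add(1, m, Pow(W, 2)))))
Add(Function('a')(-8, -2), Mul(Function('g')(Function('o')(6)), L)) = Add(Add(-4, Mul(Rational(1, 8), Pow(-8, 2), Add(1, -2, Pow(-8, 2)))), Mul(-11, 2)) = Add(Add(-4, Mul(Rational(1, 8), 64, Add(1, -2, 64))), -22) = Add(Add(-4, Mul(Rational(1, 8), 64, 63)), -22) = Add(Add(-4, 504), -22) = Add(500, -22) = 478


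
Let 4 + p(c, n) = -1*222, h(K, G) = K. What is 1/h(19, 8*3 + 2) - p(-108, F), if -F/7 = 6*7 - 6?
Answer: 4295/19 ≈ 226.05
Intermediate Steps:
F = -252 (F = -7*(6*7 - 6) = -7*(42 - 6) = -7*36 = -252)
p(c, n) = -226 (p(c, n) = -4 - 1*222 = -4 - 222 = -226)
1/h(19, 8*3 + 2) - p(-108, F) = 1/19 - 1*(-226) = 1/19 + 226 = 4295/19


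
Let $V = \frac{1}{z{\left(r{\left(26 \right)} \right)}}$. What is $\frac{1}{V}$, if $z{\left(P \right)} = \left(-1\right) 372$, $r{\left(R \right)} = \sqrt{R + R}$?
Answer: $-372$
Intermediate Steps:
$r{\left(R \right)} = \sqrt{2} \sqrt{R}$ ($r{\left(R \right)} = \sqrt{2 R} = \sqrt{2} \sqrt{R}$)
$z{\left(P \right)} = -372$
$V = - \frac{1}{372}$ ($V = \frac{1}{-372} = - \frac{1}{372} \approx -0.0026882$)
$\frac{1}{V} = \frac{1}{- \frac{1}{372}} = -372$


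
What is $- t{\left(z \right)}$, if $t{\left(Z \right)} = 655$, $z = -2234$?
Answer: $-655$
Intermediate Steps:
$- t{\left(z \right)} = \left(-1\right) 655 = -655$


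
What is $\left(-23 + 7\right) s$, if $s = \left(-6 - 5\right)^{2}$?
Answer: $-1936$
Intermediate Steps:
$s = 121$ ($s = \left(-11\right)^{2} = 121$)
$\left(-23 + 7\right) s = \left(-23 + 7\right) 121 = \left(-16\right) 121 = -1936$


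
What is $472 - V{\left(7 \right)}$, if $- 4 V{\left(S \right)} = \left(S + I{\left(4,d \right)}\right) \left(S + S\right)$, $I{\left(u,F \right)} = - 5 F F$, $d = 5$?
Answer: $59$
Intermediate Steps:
$I{\left(u,F \right)} = - 5 F^{2}$
$V{\left(S \right)} = - \frac{S \left(-125 + S\right)}{2}$ ($V{\left(S \right)} = - \frac{\left(S - 5 \cdot 5^{2}\right) \left(S + S\right)}{4} = - \frac{\left(S - 125\right) 2 S}{4} = - \frac{\left(-125 + S\right) 2 S}{4} = - \frac{2 S \left(-125 + S\right)}{4} = - \frac{S \left(-125 + S\right)}{2}$)
$472 - V{\left(7 \right)} = 472 - \frac{1}{2} \cdot 7 \left(125 - 7\right) = 472 - \frac{1}{2} \cdot 7 \cdot 118 = 472 - 413 = 59$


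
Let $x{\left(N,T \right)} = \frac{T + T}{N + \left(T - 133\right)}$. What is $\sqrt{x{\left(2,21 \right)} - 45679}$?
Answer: $\frac{i \sqrt{138180130}}{55} \approx 213.73 i$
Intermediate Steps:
$x{\left(N,T \right)} = \frac{2 T}{-133 + N + T}$ ($x{\left(N,T \right)} = \frac{2 T}{N + \left(-133 + T\right)} = \frac{2 T}{-133 + N + T}$)
$\sqrt{x{\left(2,21 \right)} - 45679} = \sqrt{2 \cdot 21 \frac{1}{-133 + 2 + 21} - 45679} = \sqrt{2 \cdot 21 \frac{1}{-110} - 45679} = \sqrt{2 \cdot 21 \left(- \frac{1}{110}\right) - 45679} = \sqrt{- \frac{21}{55} - 45679} = \sqrt{- \frac{2512366}{55}} = \frac{i \sqrt{138180130}}{55}$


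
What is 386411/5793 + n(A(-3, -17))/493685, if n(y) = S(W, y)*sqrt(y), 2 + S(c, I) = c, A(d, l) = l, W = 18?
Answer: 386411/5793 + 16*I*sqrt(17)/493685 ≈ 66.703 + 0.00013363*I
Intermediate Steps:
S(c, I) = -2 + c
n(y) = 16*sqrt(y) (n(y) = (-2 + 18)*sqrt(y) = 16*sqrt(y))
386411/5793 + n(A(-3, -17))/493685 = 386411/5793 + (16*sqrt(-17))/493685 = 386411*(1/5793) + (16*(I*sqrt(17)))*(1/493685) = 386411/5793 + (16*I*sqrt(17))*(1/493685) = 386411/5793 + 16*I*sqrt(17)/493685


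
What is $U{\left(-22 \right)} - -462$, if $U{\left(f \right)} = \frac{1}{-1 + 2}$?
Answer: $463$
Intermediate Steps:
$U{\left(f \right)} = 1$ ($U{\left(f \right)} = 1^{-1} = 1$)
$U{\left(-22 \right)} - -462 = 1 - -462 = 1 + 462 = 463$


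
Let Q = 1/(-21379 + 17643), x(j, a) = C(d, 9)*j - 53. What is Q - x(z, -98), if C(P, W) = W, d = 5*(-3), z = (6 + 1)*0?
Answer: 198007/3736 ≈ 53.000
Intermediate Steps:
z = 0 (z = 7*0 = 0)
d = -15
x(j, a) = -53 + 9*j (x(j, a) = 9*j - 53 = -53 + 9*j)
Q = -1/3736 (Q = 1/(-3736) = -1/3736 ≈ -0.00026767)
Q - x(z, -98) = -1/3736 - (-53 + 9*0) = -1/3736 - (-53 + 0) = -1/3736 - 1*(-53) = -1/3736 + 53 = 198007/3736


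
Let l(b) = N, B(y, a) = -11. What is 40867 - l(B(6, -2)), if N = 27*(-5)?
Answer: 41002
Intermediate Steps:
N = -135
l(b) = -135
40867 - l(B(6, -2)) = 40867 - 1*(-135) = 40867 + 135 = 41002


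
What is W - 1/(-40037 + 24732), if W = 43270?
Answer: 662247351/15305 ≈ 43270.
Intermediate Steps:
W - 1/(-40037 + 24732) = 43270 - 1/(-40037 + 24732) = 43270 - 1/(-15305) = 43270 - 1*(-1/15305) = 43270 + 1/15305 = 662247351/15305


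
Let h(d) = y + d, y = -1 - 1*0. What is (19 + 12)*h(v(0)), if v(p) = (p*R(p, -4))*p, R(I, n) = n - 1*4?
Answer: -31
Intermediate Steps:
R(I, n) = -4 + n (R(I, n) = n - 4 = -4 + n)
y = -1 (y = -1 + 0 = -1)
v(p) = -8*p² (v(p) = (p*(-4 - 4))*p = (p*(-8))*p = (-8*p)*p = -8*p²)
h(d) = -1 + d
(19 + 12)*h(v(0)) = (19 + 12)*(-1 - 8*0²) = 31*(-1 - 8*0) = 31*(-1 + 0) = 31*(-1) = -31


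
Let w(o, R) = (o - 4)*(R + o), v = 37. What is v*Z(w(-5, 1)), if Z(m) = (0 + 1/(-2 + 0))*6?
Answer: -111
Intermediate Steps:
w(o, R) = (-4 + o)*(R + o)
Z(m) = -3 (Z(m) = (0 + 1/(-2))*6 = (0 - ½)*6 = -½*6 = -3)
v*Z(w(-5, 1)) = 37*(-3) = -111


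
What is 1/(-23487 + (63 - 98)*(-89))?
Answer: -1/20372 ≈ -4.9087e-5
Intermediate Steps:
1/(-23487 + (63 - 98)*(-89)) = 1/(-23487 - 35*(-89)) = 1/(-23487 + 3115) = 1/(-20372) = -1/20372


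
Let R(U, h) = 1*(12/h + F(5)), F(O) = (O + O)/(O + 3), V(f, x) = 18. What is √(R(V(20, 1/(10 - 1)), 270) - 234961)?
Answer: I*√211463735/30 ≈ 484.73*I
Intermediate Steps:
F(O) = 2*O/(3 + O) (F(O) = (2*O)/(3 + O) = 2*O/(3 + O))
R(U, h) = 5/4 + 12/h (R(U, h) = 1*(12/h + 2*5/(3 + 5)) = 1*(12/h + 2*5/8) = 1*(12/h + 2*5*(⅛)) = 1*(12/h + 5/4) = 1*(5/4 + 12/h) = 5/4 + 12/h)
√(R(V(20, 1/(10 - 1)), 270) - 234961) = √((5/4 + 12/270) - 234961) = √((5/4 + 12*(1/270)) - 234961) = √((5/4 + 2/45) - 234961) = √(233/180 - 234961) = √(-42292747/180) = I*√211463735/30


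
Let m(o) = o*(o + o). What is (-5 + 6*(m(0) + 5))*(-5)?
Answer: -125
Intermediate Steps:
m(o) = 2*o**2 (m(o) = o*(2*o) = 2*o**2)
(-5 + 6*(m(0) + 5))*(-5) = (-5 + 6*(2*0**2 + 5))*(-5) = (-5 + 6*(2*0 + 5))*(-5) = (-5 + 6*(0 + 5))*(-5) = (-5 + 6*5)*(-5) = (-5 + 30)*(-5) = 25*(-5) = -125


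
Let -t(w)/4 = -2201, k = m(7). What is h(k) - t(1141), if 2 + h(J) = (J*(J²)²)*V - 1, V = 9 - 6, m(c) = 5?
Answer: 568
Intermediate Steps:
V = 3
k = 5
t(w) = 8804 (t(w) = -4*(-2201) = 8804)
h(J) = -3 + 3*J⁵ (h(J) = -2 + ((J*(J²)²)*3 - 1) = -2 + ((J*J⁴)*3 - 1) = -2 + (J⁵*3 - 1) = -2 + (3*J⁵ - 1) = -2 + (-1 + 3*J⁵) = -3 + 3*J⁵)
h(k) - t(1141) = (-3 + 3*5⁵) - 1*8804 = (-3 + 3*3125) - 8804 = (-3 + 9375) - 8804 = 9372 - 8804 = 568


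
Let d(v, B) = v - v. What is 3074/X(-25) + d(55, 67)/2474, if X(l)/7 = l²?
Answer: 3074/4375 ≈ 0.70263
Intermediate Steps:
d(v, B) = 0
X(l) = 7*l²
3074/X(-25) + d(55, 67)/2474 = 3074/((7*(-25)²)) + 0/2474 = 3074/((7*625)) + 0*(1/2474) = 3074/4375 + 0 = 3074/4375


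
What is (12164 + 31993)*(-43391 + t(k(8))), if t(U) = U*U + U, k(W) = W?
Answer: -1912837083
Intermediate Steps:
t(U) = U + U² (t(U) = U² + U = U + U²)
(12164 + 31993)*(-43391 + t(k(8))) = (12164 + 31993)*(-43391 + 8*(1 + 8)) = 44157*(-43391 + 8*9) = 44157*(-43391 + 72) = 44157*(-43319) = -1912837083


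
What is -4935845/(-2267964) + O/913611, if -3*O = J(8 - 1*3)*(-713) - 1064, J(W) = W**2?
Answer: 1507907381209/690678952668 ≈ 2.1832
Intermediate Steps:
O = 18889/3 (O = -((8 - 1*3)**2*(-713) - 1064)/3 = -((8 - 3)**2*(-713) - 1064)/3 = -(5**2*(-713) - 1064)/3 = -(25*(-713) - 1064)/3 = -(-17825 - 1064)/3 = -1/3*(-18889) = 18889/3 ≈ 6296.3)
-4935845/(-2267964) + O/913611 = -4935845/(-2267964) + (18889/3)/913611 = -4935845*(-1/2267964) + (18889/3)*(1/913611) = 4935845/2267964 + 18889/2740833 = 1507907381209/690678952668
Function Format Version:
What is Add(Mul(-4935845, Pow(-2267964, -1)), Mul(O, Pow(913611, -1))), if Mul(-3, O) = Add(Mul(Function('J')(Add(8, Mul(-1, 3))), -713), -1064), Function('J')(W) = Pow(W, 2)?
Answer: Rational(1507907381209, 690678952668) ≈ 2.1832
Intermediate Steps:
O = Rational(18889, 3) (O = Mul(Rational(-1, 3), Add(Mul(Pow(Add(8, Mul(-1, 3)), 2), -713), -1064)) = Mul(Rational(-1, 3), Add(Mul(Pow(Add(8, -3), 2), -713), -1064)) = Mul(Rational(-1, 3), Add(Mul(Pow(5, 2), -713), -1064)) = Mul(Rational(-1, 3), Add(Mul(25, -713), -1064)) = Mul(Rational(-1, 3), Add(-17825, -1064)) = Mul(Rational(-1, 3), -18889) = Rational(18889, 3) ≈ 6296.3)
Add(Mul(-4935845, Pow(-2267964, -1)), Mul(O, Pow(913611, -1))) = Add(Mul(-4935845, Pow(-2267964, -1)), Mul(Rational(18889, 3), Pow(913611, -1))) = Add(Mul(-4935845, Rational(-1, 2267964)), Mul(Rational(18889, 3), Rational(1, 913611))) = Add(Rational(4935845, 2267964), Rational(18889, 2740833)) = Rational(1507907381209, 690678952668)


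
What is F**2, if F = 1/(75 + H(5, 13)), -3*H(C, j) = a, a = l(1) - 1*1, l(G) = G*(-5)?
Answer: 1/5929 ≈ 0.00016866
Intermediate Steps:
l(G) = -5*G
a = -6 (a = -5*1 - 1*1 = -5 - 1 = -6)
H(C, j) = 2 (H(C, j) = -1/3*(-6) = 2)
F = 1/77 (F = 1/(75 + 2) = 1/77 ≈ 0.012987)
F**2 = (1/77)**2 = 1/5929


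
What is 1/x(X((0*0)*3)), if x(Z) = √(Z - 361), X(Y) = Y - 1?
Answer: -I*√362/362 ≈ -0.052559*I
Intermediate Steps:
X(Y) = -1 + Y
x(Z) = √(-361 + Z)
1/x(X((0*0)*3)) = 1/(√(-361 + (-1 + (0*0)*3))) = 1/(√(-361 + (-1 + 0*3))) = 1/(√(-361 + (-1 + 0))) = 1/(√(-361 - 1)) = 1/(√(-362)) = 1/(I*√362) = -I*√362/362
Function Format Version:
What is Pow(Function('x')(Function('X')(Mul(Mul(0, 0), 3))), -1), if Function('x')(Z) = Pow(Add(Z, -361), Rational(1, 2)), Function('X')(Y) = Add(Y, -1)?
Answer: Mul(Rational(-1, 362), I, Pow(362, Rational(1, 2))) ≈ Mul(-0.052559, I)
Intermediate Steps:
Function('X')(Y) = Add(-1, Y)
Function('x')(Z) = Pow(Add(-361, Z), Rational(1, 2))
Pow(Function('x')(Function('X')(Mul(Mul(0, 0), 3))), -1) = Pow(Pow(Add(-361, Add(-1, Mul(Mul(0, 0), 3))), Rational(1, 2)), -1) = Pow(Pow(Add(-361, Add(-1, Mul(0, 3))), Rational(1, 2)), -1) = Pow(Pow(Add(-361, Add(-1, 0)), Rational(1, 2)), -1) = Pow(Pow(Add(-361, -1), Rational(1, 2)), -1) = Pow(Pow(-362, Rational(1, 2)), -1) = Pow(Mul(I, Pow(362, Rational(1, 2))), -1) = Mul(Rational(-1, 362), I, Pow(362, Rational(1, 2)))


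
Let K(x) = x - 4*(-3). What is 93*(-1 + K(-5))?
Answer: 558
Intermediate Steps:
K(x) = 12 + x (K(x) = x + 12 = 12 + x)
93*(-1 + K(-5)) = 93*(-1 + (12 - 5)) = 93*(-1 + 7) = 93*6 = 558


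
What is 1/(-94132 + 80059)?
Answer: -1/14073 ≈ -7.1058e-5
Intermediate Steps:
1/(-94132 + 80059) = 1/(-14073) = -1/14073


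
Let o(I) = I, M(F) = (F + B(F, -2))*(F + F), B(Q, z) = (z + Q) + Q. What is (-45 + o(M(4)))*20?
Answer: 700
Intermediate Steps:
B(Q, z) = z + 2*Q (B(Q, z) = (Q + z) + Q = z + 2*Q)
M(F) = 2*F*(-2 + 3*F) (M(F) = (F + (-2 + 2*F))*(F + F) = (-2 + 3*F)*(2*F) = 2*F*(-2 + 3*F))
(-45 + o(M(4)))*20 = (-45 + 2*4*(-2 + 3*4))*20 = (-45 + 2*4*(-2 + 12))*20 = (-45 + 2*4*10)*20 = (-45 + 80)*20 = 35*20 = 700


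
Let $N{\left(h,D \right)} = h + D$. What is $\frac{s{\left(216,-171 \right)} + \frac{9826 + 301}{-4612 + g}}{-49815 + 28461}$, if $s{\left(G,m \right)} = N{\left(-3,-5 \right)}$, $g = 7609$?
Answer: $\frac{13849}{63997938} \approx 0.0002164$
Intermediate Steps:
$N{\left(h,D \right)} = D + h$
$s{\left(G,m \right)} = -8$ ($s{\left(G,m \right)} = -5 - 3 = -8$)
$\frac{s{\left(216,-171 \right)} + \frac{9826 + 301}{-4612 + g}}{-49815 + 28461} = \frac{-8 + \frac{9826 + 301}{-4612 + 7609}}{-49815 + 28461} = \frac{-8 + \frac{10127}{2997}}{-21354} = \left(-8 + 10127 \cdot \frac{1}{2997}\right) \left(- \frac{1}{21354}\right) = \left(-8 + \frac{10127}{2997}\right) \left(- \frac{1}{21354}\right) = \left(- \frac{13849}{2997}\right) \left(- \frac{1}{21354}\right) = \frac{13849}{63997938}$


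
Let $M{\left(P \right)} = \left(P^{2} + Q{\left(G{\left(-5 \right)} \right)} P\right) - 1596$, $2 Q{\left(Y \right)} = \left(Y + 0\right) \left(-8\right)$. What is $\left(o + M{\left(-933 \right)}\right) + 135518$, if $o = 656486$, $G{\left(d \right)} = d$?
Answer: $1642237$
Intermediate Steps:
$Q{\left(Y \right)} = - 4 Y$ ($Q{\left(Y \right)} = \frac{\left(Y + 0\right) \left(-8\right)}{2} = \frac{Y \left(-8\right)}{2} = \frac{\left(-8\right) Y}{2} = - 4 Y$)
$M{\left(P \right)} = -1596 + P^{2} + 20 P$ ($M{\left(P \right)} = \left(P^{2} + \left(-4\right) \left(-5\right) P\right) - 1596 = \left(P^{2} + 20 P\right) - 1596 = -1596 + P^{2} + 20 P$)
$\left(o + M{\left(-933 \right)}\right) + 135518 = \left(656486 + \left(-1596 + \left(-933\right)^{2} + 20 \left(-933\right)\right)\right) + 135518 = \left(656486 - -850233\right) + 135518 = \left(656486 + 850233\right) + 135518 = 1506719 + 135518 = 1642237$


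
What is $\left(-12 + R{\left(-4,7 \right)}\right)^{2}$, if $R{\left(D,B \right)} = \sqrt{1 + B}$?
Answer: $152 - 48 \sqrt{2} \approx 84.118$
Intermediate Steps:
$\left(-12 + R{\left(-4,7 \right)}\right)^{2} = \left(-12 + \sqrt{1 + 7}\right)^{2} = \left(-12 + \sqrt{8}\right)^{2} = \left(-12 + 2 \sqrt{2}\right)^{2}$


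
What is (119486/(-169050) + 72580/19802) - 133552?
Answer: -111764792305993/836882025 ≈ -1.3355e+5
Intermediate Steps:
(119486/(-169050) + 72580/19802) - 133552 = (119486*(-1/169050) + 72580*(1/19802)) - 133552 = (-59743/84525 + 36290/9901) - 133552 = 2475896807/836882025 - 133552 = -111764792305993/836882025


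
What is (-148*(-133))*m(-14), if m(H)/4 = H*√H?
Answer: -1102304*I*√14 ≈ -4.1244e+6*I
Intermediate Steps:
m(H) = 4*H^(3/2) (m(H) = 4*(H*√H) = 4*H^(3/2))
(-148*(-133))*m(-14) = (-148*(-133))*(4*(-14)^(3/2)) = 19684*(4*(-14*I*√14)) = 19684*(-56*I*√14) = -1102304*I*√14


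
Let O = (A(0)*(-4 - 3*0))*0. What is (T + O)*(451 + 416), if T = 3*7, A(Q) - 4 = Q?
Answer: 18207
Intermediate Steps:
A(Q) = 4 + Q
O = 0 (O = ((4 + 0)*(-4 - 3*0))*0 = (4*(-4 + 0))*0 = (4*(-4))*0 = -16*0 = 0)
T = 21
(T + O)*(451 + 416) = (21 + 0)*(451 + 416) = 21*867 = 18207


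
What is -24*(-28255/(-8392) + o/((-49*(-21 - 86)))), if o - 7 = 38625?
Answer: -1417022127/5499907 ≈ -257.64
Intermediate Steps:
o = 38632 (o = 7 + 38625 = 38632)
-24*(-28255/(-8392) + o/((-49*(-21 - 86)))) = -24*(-28255/(-8392) + 38632/((-49*(-21 - 86)))) = -24*(-28255*(-1/8392) + 38632/((-49*(-107)))) = -24*(28255/8392 + 38632/5243) = -24*472340709/43999256 = -1417022127/5499907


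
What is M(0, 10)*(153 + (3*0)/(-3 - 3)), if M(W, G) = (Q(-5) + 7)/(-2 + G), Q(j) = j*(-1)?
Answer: 459/2 ≈ 229.50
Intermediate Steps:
Q(j) = -j
M(W, G) = 12/(-2 + G) (M(W, G) = (-1*(-5) + 7)/(-2 + G) = (5 + 7)/(-2 + G) = 12/(-2 + G))
M(0, 10)*(153 + (3*0)/(-3 - 3)) = (12/(-2 + 10))*(153 + (3*0)/(-3 - 3)) = (12/8)*(153 + 0/(-6)) = (12*(⅛))*(153 + 0*(-⅙)) = 3*(153 + 0)/2 = (3/2)*153 = 459/2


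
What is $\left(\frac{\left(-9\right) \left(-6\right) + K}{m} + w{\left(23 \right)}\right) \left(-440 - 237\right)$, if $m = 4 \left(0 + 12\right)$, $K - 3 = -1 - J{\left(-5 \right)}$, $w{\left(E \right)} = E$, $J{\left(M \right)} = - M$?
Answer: $- \frac{260645}{16} \approx -16290.0$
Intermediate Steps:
$K = -3$ ($K = 3 - \left(1 - -5\right) = 3 - 6 = -3$)
$m = 48$ ($m = 4 \cdot 12 = 48$)
$\left(\frac{\left(-9\right) \left(-6\right) + K}{m} + w{\left(23 \right)}\right) \left(-440 - 237\right) = \left(\frac{\left(-9\right) \left(-6\right) - 3}{48} + 23\right) \left(-440 - 237\right) = \left(\left(54 - 3\right) \frac{1}{48} + 23\right) \left(-677\right) = \left(51 \cdot \frac{1}{48} + 23\right) \left(-677\right) = \left(\frac{17}{16} + 23\right) \left(-677\right) = \frac{385}{16} \left(-677\right) = - \frac{260645}{16}$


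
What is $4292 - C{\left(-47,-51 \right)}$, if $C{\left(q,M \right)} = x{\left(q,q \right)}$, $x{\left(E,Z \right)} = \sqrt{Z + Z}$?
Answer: $4292 - i \sqrt{94} \approx 4292.0 - 9.6954 i$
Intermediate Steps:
$x{\left(E,Z \right)} = \sqrt{2} \sqrt{Z}$ ($x{\left(E,Z \right)} = \sqrt{2 Z} = \sqrt{2} \sqrt{Z}$)
$C{\left(q,M \right)} = \sqrt{2} \sqrt{q}$
$4292 - C{\left(-47,-51 \right)} = 4292 - \sqrt{2} \sqrt{-47} = 4292 - \sqrt{2} i \sqrt{47} = 4292 - i \sqrt{94}$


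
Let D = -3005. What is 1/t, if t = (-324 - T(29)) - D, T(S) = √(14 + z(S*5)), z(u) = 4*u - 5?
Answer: 2681/7187172 + √589/7187172 ≈ 0.00037640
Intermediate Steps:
z(u) = -5 + 4*u
T(S) = √(9 + 20*S) (T(S) = √(14 + (-5 + 4*(S*5))) = √(14 + (-5 + 4*(5*S))) = √(14 + (-5 + 20*S)) = √(9 + 20*S))
t = 2681 - √589 (t = (-324 - √(9 + 20*29)) - 1*(-3005) = (-324 - √(9 + 580)) + 3005 = (-324 - √589) + 3005 = 2681 - √589 ≈ 2656.7)
1/t = 1/(2681 - √589)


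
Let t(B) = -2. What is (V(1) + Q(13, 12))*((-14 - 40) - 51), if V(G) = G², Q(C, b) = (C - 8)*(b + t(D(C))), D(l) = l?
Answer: -5355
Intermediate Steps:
Q(C, b) = (-8 + C)*(-2 + b) (Q(C, b) = (C - 8)*(b - 2) = (-8 + C)*(-2 + b))
(V(1) + Q(13, 12))*((-14 - 40) - 51) = (1² + (16 - 8*12 - 2*13 + 13*12))*((-14 - 40) - 51) = (1 + (16 - 96 - 26 + 156))*(-54 - 51) = (1 + 50)*(-105) = 51*(-105) = -5355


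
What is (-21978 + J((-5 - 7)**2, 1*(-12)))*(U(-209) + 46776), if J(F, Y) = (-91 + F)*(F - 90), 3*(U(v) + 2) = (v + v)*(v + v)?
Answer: -2007473112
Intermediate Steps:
U(v) = -2 + 4*v**2/3 (U(v) = -2 + ((v + v)*(v + v))/3 = -2 + ((2*v)*(2*v))/3 = -2 + (4*v**2)/3 = -2 + 4*v**2/3)
J(F, Y) = (-91 + F)*(-90 + F)
(-21978 + J((-5 - 7)**2, 1*(-12)))*(U(-209) + 46776) = (-21978 + (8190 + ((-5 - 7)**2)**2 - 181*(-5 - 7)**2))*((-2 + (4/3)*(-209)**2) + 46776) = (-21978 + (8190 + ((-12)**2)**2 - 181*(-12)**2))*((-2 + (4/3)*43681) + 46776) = (-21978 + (8190 + 144**2 - 181*144))*((-2 + 174724/3) + 46776) = (-21978 + (8190 + 20736 - 26064))*(174718/3 + 46776) = (-21978 + 2862)*(315046/3) = -19116*315046/3 = -2007473112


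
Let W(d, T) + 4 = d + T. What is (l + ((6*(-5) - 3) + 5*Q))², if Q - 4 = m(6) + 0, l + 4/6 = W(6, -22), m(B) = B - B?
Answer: 10201/9 ≈ 1133.4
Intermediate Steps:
W(d, T) = -4 + T + d (W(d, T) = -4 + (d + T) = -4 + (T + d) = -4 + T + d)
m(B) = 0
l = -62/3 (l = -⅔ + (-4 - 22 + 6) = -⅔ - 20 = -62/3 ≈ -20.667)
Q = 4 (Q = 4 + (0 + 0) = 4 + 0 = 4)
(l + ((6*(-5) - 3) + 5*Q))² = (-62/3 + ((6*(-5) - 3) + 5*4))² = (-62/3 + ((-30 - 3) + 20))² = (-62/3 + (-33 + 20))² = (-62/3 - 13)² = (-101/3)² = 10201/9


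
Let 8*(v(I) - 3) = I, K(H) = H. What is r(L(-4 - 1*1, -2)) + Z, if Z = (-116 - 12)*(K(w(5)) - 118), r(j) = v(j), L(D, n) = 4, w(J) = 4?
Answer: 29191/2 ≈ 14596.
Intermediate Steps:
v(I) = 3 + I/8
r(j) = 3 + j/8
Z = 14592 (Z = (-116 - 12)*(4 - 118) = -128*(-114) = 14592)
r(L(-4 - 1*1, -2)) + Z = (3 + (1/8)*4) + 14592 = (3 + 1/2) + 14592 = 7/2 + 14592 = 29191/2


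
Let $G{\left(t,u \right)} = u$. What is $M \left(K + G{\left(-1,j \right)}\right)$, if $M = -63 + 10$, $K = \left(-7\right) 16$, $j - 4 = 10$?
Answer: $5194$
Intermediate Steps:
$j = 14$ ($j = 4 + 10 = 14$)
$K = -112$
$M = -53$
$M \left(K + G{\left(-1,j \right)}\right) = - 53 \left(-112 + 14\right) = \left(-53\right) \left(-98\right) = 5194$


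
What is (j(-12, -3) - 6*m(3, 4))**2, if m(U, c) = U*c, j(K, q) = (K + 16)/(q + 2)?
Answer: 5776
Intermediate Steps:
j(K, q) = (16 + K)/(2 + q)
(j(-12, -3) - 6*m(3, 4))**2 = ((16 - 12)/(2 - 3) - 18*4)**2 = (4/(-1) - 6*12)**2 = (-1*4 - 72)**2 = (-4 - 72)**2 = (-76)**2 = 5776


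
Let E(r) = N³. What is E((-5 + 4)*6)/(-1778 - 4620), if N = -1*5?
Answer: 125/6398 ≈ 0.019537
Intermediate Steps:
N = -5
E(r) = -125 (E(r) = (-5)³ = -125)
E((-5 + 4)*6)/(-1778 - 4620) = -125/(-1778 - 4620) = -125/(-6398) = -125*(-1/6398) = 125/6398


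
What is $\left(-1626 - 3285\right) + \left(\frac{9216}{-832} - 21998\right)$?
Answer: $- \frac{349961}{13} \approx -26920.0$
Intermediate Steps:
$\left(-1626 - 3285\right) + \left(\frac{9216}{-832} - 21998\right) = -4911 + \left(9216 \left(- \frac{1}{832}\right) - 21998\right) = -4911 - \frac{286118}{13} = - \frac{349961}{13}$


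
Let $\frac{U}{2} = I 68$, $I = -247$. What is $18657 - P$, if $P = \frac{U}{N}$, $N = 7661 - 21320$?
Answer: $\frac{254802371}{13659} \approx 18655.0$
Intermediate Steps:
$U = -33592$ ($U = 2 \left(\left(-247\right) 68\right) = 2 \left(-16796\right) = -33592$)
$N = -13659$ ($N = 7661 - 21320 = -13659$)
$P = \frac{33592}{13659}$ ($P = - \frac{33592}{-13659} = \left(-33592\right) \left(- \frac{1}{13659}\right) = \frac{33592}{13659} \approx 2.4593$)
$18657 - P = 18657 - \frac{33592}{13659} = \frac{254802371}{13659}$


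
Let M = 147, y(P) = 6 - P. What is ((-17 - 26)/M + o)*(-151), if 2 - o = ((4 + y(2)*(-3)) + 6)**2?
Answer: 50887/147 ≈ 346.17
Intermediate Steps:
o = -2 (o = 2 - ((4 + (6 - 1*2)*(-3)) + 6)**2 = 2 - ((4 + (6 - 2)*(-3)) + 6)**2 = 2 - ((4 + 4*(-3)) + 6)**2 = 2 - ((4 - 12) + 6)**2 = 2 - (-8 + 6)**2 = 2 - 1*(-2)**2 = 2 - 1*4 = 2 - 4 = -2)
((-17 - 26)/M + o)*(-151) = ((-17 - 26)/147 - 2)*(-151) = (-43*1/147 - 2)*(-151) = (-43/147 - 2)*(-151) = -337/147*(-151) = 50887/147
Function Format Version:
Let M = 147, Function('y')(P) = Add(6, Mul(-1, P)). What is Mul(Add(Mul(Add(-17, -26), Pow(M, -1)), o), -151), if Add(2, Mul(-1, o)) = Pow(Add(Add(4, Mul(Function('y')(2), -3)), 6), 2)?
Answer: Rational(50887, 147) ≈ 346.17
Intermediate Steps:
o = -2 (o = Add(2, Mul(-1, Pow(Add(Add(4, Mul(Add(6, Mul(-1, 2)), -3)), 6), 2))) = Add(2, Mul(-1, Pow(Add(Add(4, Mul(Add(6, -2), -3)), 6), 2))) = Add(2, Mul(-1, Pow(Add(Add(4, Mul(4, -3)), 6), 2))) = Add(2, Mul(-1, Pow(Add(Add(4, -12), 6), 2))) = Add(2, Mul(-1, Pow(Add(-8, 6), 2))) = Add(2, Mul(-1, Pow(-2, 2))) = Add(2, Mul(-1, 4)) = Add(2, -4) = -2)
Mul(Add(Mul(Add(-17, -26), Pow(M, -1)), o), -151) = Mul(Add(Mul(Add(-17, -26), Pow(147, -1)), -2), -151) = Mul(Add(Mul(-43, Rational(1, 147)), -2), -151) = Mul(Add(Rational(-43, 147), -2), -151) = Mul(Rational(-337, 147), -151) = Rational(50887, 147)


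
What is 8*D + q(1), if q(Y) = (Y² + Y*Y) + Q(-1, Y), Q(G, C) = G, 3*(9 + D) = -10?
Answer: -293/3 ≈ -97.667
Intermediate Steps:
D = -37/3 (D = -9 + (⅓)*(-10) = -9 - 10/3 = -37/3 ≈ -12.333)
q(Y) = -1 + 2*Y² (q(Y) = (Y² + Y*Y) - 1 = (Y² + Y²) - 1 = 2*Y² - 1 = -1 + 2*Y²)
8*D + q(1) = 8*(-37/3) + (-1 + 2*1²) = -296/3 + (-1 + 2*1) = -296/3 + (-1 + 2) = -296/3 + 1 = -293/3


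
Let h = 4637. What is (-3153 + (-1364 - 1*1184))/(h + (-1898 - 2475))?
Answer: -5701/264 ≈ -21.595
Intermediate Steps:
(-3153 + (-1364 - 1*1184))/(h + (-1898 - 2475)) = (-3153 + (-1364 - 1*1184))/(4637 + (-1898 - 2475)) = (-3153 + (-1364 - 1184))/(4637 - 4373) = (-3153 - 2548)/264 = -5701*1/264 = -5701/264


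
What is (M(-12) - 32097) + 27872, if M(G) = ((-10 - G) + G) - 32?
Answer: -4267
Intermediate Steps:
M(G) = -42 (M(G) = -10 - 32 = -42)
(M(-12) - 32097) + 27872 = (-42 - 32097) + 27872 = -32139 + 27872 = -4267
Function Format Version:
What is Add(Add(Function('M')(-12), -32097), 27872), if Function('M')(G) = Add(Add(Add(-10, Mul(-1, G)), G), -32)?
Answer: -4267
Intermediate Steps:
Function('M')(G) = -42 (Function('M')(G) = Add(-10, -32) = -42)
Add(Add(Function('M')(-12), -32097), 27872) = Add(Add(-42, -32097), 27872) = Add(-32139, 27872) = -4267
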